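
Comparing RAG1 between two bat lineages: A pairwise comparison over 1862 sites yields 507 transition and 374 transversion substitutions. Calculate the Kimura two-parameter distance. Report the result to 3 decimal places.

P = 507/1862 ≈ 0.272288 and Q = 374/1862 ≈ 0.200859.
Under the Kimura two-parameter model, d = −½ ln(1 − 2P − Q) − ¼ ln(1 − 2Q).
1 − 2P − Q = 0.254565, giving −½ ln(0.254565) = 0.684100.
1 − 2Q = 0.598282, giving −¼ ln(0.598282) = 0.128423.
d = 0.684100 + 0.128423 = 0.812523.

0.813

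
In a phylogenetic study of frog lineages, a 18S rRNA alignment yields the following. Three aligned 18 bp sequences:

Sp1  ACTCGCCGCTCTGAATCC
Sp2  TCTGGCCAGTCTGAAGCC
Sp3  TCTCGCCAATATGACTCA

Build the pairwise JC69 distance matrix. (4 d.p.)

d(Sp1,Sp2) = 0.3470, d(Sp1,Sp3) = 0.4408, d(Sp2,Sp3) = 0.4408

Sp1–Sp2: 5/18 sites differ → p ≈ 0.277778, d = −0.75 ln(1 − 0.370371) = 0.346968 ≈ 0.3470.
Sp1–Sp3: 6/18 sites differ → p ≈ 0.333333, d = −0.75 ln(1 − 0.444444) = 0.440839 ≈ 0.4408.
Sp2–Sp3: 6/18 sites differ → p ≈ 0.333333, d = −0.75 ln(1 − 0.444444) = 0.440839 ≈ 0.4408.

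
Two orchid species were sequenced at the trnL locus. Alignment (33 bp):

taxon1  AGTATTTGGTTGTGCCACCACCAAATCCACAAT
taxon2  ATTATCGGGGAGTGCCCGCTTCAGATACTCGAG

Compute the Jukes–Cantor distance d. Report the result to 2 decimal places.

0.63

The sequences differ at 14 of 33 sites, so p = 14/33 ≈ 0.424242.
d = −(3/4) ln(1 − 4p/3) = −0.75 ln(1 − 0.565656) = −0.75 ln(0.434344)
  = −0.75 × (-0.833918) = 0.625439 substitutions/site.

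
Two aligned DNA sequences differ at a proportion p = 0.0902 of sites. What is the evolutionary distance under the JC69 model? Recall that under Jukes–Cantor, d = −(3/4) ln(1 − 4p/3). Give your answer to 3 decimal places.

0.096

d = −(3/4) ln(1 − 4p/3) = −0.75 ln(1 − 0.120267) = −0.75 ln(0.879733)
  = −0.75 × (-0.128137) = 0.096103 substitutions/site.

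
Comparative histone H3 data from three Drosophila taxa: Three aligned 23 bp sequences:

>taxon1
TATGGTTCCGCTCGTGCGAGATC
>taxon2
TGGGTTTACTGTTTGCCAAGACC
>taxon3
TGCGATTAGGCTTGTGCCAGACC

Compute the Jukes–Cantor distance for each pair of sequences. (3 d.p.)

taxon1–taxon2: 12/23 sites differ → p ≈ 0.521739, d = −0.75 ln(1 − 0.695652) = 0.892188 ≈ 0.892.
taxon1–taxon3: 8/23 sites differ → p ≈ 0.347826, d = −0.75 ln(1 − 0.463768) = 0.467391 ≈ 0.467.
taxon2–taxon3: 9/23 sites differ → p ≈ 0.391304, d = −0.75 ln(1 − 0.521739) = 0.553199 ≈ 0.553.

d(taxon1,taxon2) = 0.892, d(taxon1,taxon3) = 0.467, d(taxon2,taxon3) = 0.553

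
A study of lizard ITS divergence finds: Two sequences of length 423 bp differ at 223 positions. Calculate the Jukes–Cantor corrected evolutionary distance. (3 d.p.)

p = 223/423 ≈ 0.527187.
d = −(3/4) ln(1 − 4p/3) = −0.75 ln(1 − 0.702916) = −0.75 ln(0.297084)
  = −0.75 × (-1.213740) = 0.910305 substitutions/site.

0.910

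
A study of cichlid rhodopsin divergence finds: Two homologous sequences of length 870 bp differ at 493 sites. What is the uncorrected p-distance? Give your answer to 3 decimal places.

0.567

p = 493/870 = 0.566666… ≈ 0.567 (to 3 d.p.).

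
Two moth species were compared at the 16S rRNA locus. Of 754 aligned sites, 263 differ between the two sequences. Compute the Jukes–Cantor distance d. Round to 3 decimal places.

0.469

p = 263/754 ≈ 0.348806.
d = −(3/4) ln(1 − 4p/3) = −0.75 ln(1 − 0.465075) = −0.75 ln(0.534925)
  = −0.75 × (-0.625629) = 0.469222 substitutions/site.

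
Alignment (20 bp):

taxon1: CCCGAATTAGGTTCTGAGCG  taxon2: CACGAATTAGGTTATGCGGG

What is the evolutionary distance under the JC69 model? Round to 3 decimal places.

0.233

The sequences differ at 4 of 20 sites (2, 14, 17, 19), so p = 4/20 = 0.2.
d = −(3/4) ln(1 − 4p/3) = −0.75 ln(1 − 0.266667) = −0.75 ln(0.733333)
  = −0.75 × (-0.310155) = 0.232616 substitutions/site.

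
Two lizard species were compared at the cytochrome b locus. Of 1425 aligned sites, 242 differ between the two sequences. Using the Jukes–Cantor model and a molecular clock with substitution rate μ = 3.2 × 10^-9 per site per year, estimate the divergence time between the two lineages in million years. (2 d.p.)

p = 242/1425 ≈ 0.169825.
d = −(3/4) ln(1 − 4p/3) = −0.75 ln(1 − 0.226433) = −0.75 ln(0.773567)
  = −0.75 × (-0.256743) = 0.192557 substitutions/site.
Under a molecular clock d = 2μt, so t = d/(2μ) = 0.192557 / (2 × 3.2 × 10^-9) = 30.09 million years.

30.09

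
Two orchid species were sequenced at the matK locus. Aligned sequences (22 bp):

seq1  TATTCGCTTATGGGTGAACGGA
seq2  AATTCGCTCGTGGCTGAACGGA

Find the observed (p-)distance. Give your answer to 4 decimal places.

0.1818

The sequences differ at 4 of 22 positions (sites 1, 9, 10, 14).
p = 4/22 = 0.181818… ≈ 0.1818 (to 4 d.p.).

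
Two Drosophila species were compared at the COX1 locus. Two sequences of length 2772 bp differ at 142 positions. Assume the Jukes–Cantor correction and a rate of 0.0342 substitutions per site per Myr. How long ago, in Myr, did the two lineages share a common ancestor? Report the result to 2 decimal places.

0.78

p = 142/2772 ≈ 0.051227.
d = −(3/4) ln(1 − 4p/3) = −0.75 ln(1 − 0.068303) = −0.75 ln(0.931697)
  = −0.75 × (-0.070748) = 0.053061 substitutions/site.
Under a molecular clock d = 2μt, so t = d/(2μ) = 0.053061 / (2 × 0.0342) = 0.78 Myr.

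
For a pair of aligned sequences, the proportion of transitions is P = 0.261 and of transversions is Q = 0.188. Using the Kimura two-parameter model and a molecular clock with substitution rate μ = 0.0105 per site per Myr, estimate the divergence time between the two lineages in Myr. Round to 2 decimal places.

35.09

Under the Kimura two-parameter model, d = −½ ln(1 − 2P − Q) − ¼ ln(1 − 2Q).
1 − 2P − Q = 0.29, giving −½ ln(0.29) = 0.618937.
1 − 2Q = 0.624, giving −¼ ln(0.624) = 0.117901.
d = 0.618937 + 0.117901 = 0.736838.
Under a molecular clock d = 2μt, so t = d/(2μ) = 0.736838 / (2 × 0.0105) = 35.09 Myr.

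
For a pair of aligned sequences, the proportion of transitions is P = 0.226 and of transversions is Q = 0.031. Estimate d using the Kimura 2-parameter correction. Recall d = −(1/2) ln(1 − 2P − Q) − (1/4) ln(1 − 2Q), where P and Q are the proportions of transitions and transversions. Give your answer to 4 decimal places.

0.3459

Under the Kimura two-parameter model, d = −½ ln(1 − 2P − Q) − ¼ ln(1 − 2Q).
1 − 2P − Q = 0.517, giving −½ ln(0.517) = 0.329856.
1 − 2Q = 0.938, giving −¼ ln(0.938) = 0.016001.
d = 0.329856 + 0.016001 = 0.345857.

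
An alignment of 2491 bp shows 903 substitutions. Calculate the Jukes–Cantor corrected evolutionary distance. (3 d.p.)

0.495

p = 903/2491 ≈ 0.362505.
d = −(3/4) ln(1 − 4p/3) = −0.75 ln(1 − 0.48334) = −0.75 ln(0.51666)
  = −0.75 × (-0.660370) = 0.495278 substitutions/site.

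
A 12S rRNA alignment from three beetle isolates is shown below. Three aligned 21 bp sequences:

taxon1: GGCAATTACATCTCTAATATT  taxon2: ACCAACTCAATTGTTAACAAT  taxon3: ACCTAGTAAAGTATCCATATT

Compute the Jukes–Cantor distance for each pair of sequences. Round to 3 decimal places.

d(taxon1,taxon2) = 0.756, d(taxon1,taxon3) = 0.899, d(taxon2,taxon3) = 0.635

taxon1–taxon2: 10/21 sites differ → p ≈ 0.47619, d = −0.75 ln(1 − 0.63492) = 0.755729 ≈ 0.756.
taxon1–taxon3: 11/21 sites differ → p ≈ 0.52381, d = −0.75 ln(1 − 0.698413) = 0.899023 ≈ 0.899.
taxon2–taxon3: 9/21 sites differ → p ≈ 0.428571, d = −0.75 ln(1 − 0.571428) = 0.635472 ≈ 0.635.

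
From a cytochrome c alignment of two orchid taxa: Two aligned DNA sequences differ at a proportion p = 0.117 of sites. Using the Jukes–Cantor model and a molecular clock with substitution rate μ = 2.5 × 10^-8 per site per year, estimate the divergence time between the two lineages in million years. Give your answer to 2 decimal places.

2.54

d = −(3/4) ln(1 − 4p/3) = −0.75 ln(1 − 0.156) = −0.75 ln(0.844)
  = −0.75 × (-0.169603) = 0.127202 substitutions/site.
Under a molecular clock d = 2μt, so t = d/(2μ) = 0.127202 / (2 × 2.5 × 10^-8) = 2.54 million years.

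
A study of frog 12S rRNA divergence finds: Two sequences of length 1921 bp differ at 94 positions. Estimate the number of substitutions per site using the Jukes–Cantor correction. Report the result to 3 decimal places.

0.051

p = 94/1921 ≈ 0.048933.
d = −(3/4) ln(1 − 4p/3) = −0.75 ln(1 − 0.065244) = −0.75 ln(0.934756)
  = −0.75 × (-0.067470) = 0.050603 substitutions/site.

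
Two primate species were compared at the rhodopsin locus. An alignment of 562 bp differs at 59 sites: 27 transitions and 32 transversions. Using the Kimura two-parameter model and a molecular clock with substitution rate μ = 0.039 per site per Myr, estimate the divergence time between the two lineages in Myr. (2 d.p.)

P = 27/562 ≈ 0.048043 and Q = 32/562 ≈ 0.05694.
Under the Kimura two-parameter model, d = −½ ln(1 − 2P − Q) − ¼ ln(1 − 2Q).
1 − 2P − Q = 0.846974, giving −½ ln(0.846974) = 0.083043.
1 − 2Q = 0.88612, giving −¼ ln(0.88612) = 0.030226.
d = 0.083043 + 0.030226 = 0.113269.
Under a molecular clock d = 2μt, so t = d/(2μ) = 0.113269 / (2 × 0.039) = 1.45 Myr.

1.45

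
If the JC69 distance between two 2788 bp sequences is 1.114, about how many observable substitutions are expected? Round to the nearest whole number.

Invert JC69: p = (3/4)(1 − e^(−4d/3)) = 0.75 × (1 − e^(-1.485333)) = 0.75 × (1 − 0.226427) = 0.580180.
Expected differing sites = pL ≈ 0.580180 × 2788 = 1617.54184 ≈ 1618.

1618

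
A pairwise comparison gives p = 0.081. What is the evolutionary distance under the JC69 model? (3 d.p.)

0.086

d = −(3/4) ln(1 − 4p/3) = −0.75 ln(1 − 0.108) = −0.75 ln(0.892)
  = −0.75 × (-0.114289) = 0.085717 substitutions/site.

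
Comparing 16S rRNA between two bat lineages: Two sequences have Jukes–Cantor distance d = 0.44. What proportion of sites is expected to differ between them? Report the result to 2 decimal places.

p = (3/4)(1 − e^(−4d/3)) = 0.75 × (1 − e^(-0.586667)) = 0.75 × (1 − 0.556178) = 0.332867.

0.33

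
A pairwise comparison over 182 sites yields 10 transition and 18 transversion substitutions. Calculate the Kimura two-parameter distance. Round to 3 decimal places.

0.172

P = 10/182 ≈ 0.054945 and Q = 18/182 ≈ 0.098901.
Under the Kimura two-parameter model, d = −½ ln(1 − 2P − Q) − ¼ ln(1 − 2Q).
1 − 2P − Q = 0.791209, giving −½ ln(0.791209) = 0.117097.
1 − 2Q = 0.802198, giving −¼ ln(0.802198) = 0.055100.
d = 0.117097 + 0.055100 = 0.172197.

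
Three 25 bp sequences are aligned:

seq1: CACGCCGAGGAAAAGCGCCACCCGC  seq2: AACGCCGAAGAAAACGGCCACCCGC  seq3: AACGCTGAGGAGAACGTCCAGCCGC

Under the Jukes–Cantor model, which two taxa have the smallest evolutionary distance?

seq1–seq2: 4/25 differ, p = 0.160, d = 0.180.
seq1–seq3: 7/25 differ, p = 0.280, d = 0.351.
seq2–seq3: 5/25 differ, p = 0.200, d = 0.233.
The smallest distance is between seq1 and seq2.

seq1 and seq2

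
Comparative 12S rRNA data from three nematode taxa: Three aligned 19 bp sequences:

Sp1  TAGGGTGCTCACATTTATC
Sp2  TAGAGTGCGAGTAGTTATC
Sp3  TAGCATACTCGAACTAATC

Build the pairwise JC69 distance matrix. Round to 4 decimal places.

Sp1–Sp2: 6/19 sites differ → p ≈ 0.315789, d = −0.75 ln(1 − 0.421052) = 0.409907 ≈ 0.4099.
Sp1–Sp3: 7/19 sites differ → p ≈ 0.368421, d = −0.75 ln(1 − 0.491228) = 0.506816 ≈ 0.5068.
Sp2–Sp3: 8/19 sites differ → p ≈ 0.421053, d = −0.75 ln(1 − 0.561404) = 0.618132 ≈ 0.6181.

d(Sp1,Sp2) = 0.4099, d(Sp1,Sp3) = 0.5068, d(Sp2,Sp3) = 0.6181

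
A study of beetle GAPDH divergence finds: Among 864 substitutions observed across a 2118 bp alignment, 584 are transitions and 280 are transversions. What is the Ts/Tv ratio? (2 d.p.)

2.09

R = 584/280 = 2.085714… ≈ 2.09 (to 2 d.p.).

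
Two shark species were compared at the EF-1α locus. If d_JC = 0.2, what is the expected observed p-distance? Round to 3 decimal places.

p = (3/4)(1 − e^(−4d/3)) = 0.75 × (1 − e^(-0.266667)) = 0.75 × (1 − 0.765928) = 0.175554.

0.176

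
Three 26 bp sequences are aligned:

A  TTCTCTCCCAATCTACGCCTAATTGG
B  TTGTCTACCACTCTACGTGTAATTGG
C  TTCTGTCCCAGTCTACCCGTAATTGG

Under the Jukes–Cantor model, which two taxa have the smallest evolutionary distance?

A–B: 5/26 differ, p = 0.192, d = 0.222.
A–C: 4/26 differ, p = 0.154, d = 0.172.
B–C: 6/26 differ, p = 0.231, d = 0.276.
The smallest distance is between A and C.

A and C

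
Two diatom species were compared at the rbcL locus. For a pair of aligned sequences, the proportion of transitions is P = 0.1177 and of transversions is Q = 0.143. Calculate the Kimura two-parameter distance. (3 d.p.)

Under the Kimura two-parameter model, d = −½ ln(1 − 2P − Q) − ¼ ln(1 − 2Q).
1 − 2P − Q = 0.6216, giving −½ ln(0.6216) = 0.237729.
1 − 2Q = 0.714, giving −¼ ln(0.714) = 0.084218.
d = 0.237729 + 0.084218 = 0.321947.

0.322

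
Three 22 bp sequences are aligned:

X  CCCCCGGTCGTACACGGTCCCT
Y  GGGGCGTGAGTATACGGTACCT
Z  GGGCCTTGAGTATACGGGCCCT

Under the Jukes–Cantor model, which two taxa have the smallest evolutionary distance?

X–Y: 9/22 differ, p = 0.409, d = 0.591.
X–Z: 9/22 differ, p = 0.409, d = 0.591.
Y–Z: 4/22 differ, p = 0.182, d = 0.208.
The smallest distance is between Y and Z.

Y and Z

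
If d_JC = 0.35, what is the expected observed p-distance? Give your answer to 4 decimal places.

p = (3/4)(1 − e^(−4d/3)) = 0.75 × (1 − e^(-0.466667)) = 0.75 × (1 − 0.627089) = 0.279683.

0.2797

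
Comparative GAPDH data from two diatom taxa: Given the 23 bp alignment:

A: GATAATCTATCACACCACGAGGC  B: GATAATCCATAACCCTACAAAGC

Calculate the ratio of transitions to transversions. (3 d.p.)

2.000

Transitions are A↔G and C↔T; transversions are all other mismatches.
Transitions: 4. Transversions: 2.
R = 4/2 = 2.000.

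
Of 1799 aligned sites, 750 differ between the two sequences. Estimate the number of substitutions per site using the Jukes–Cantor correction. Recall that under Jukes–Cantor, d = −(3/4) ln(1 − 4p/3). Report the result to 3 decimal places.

0.609

p = 750/1799 ≈ 0.416898.
d = −(3/4) ln(1 − 4p/3) = −0.75 ln(1 − 0.555864) = −0.75 ln(0.444136)
  = −0.75 × (-0.811624) = 0.608718 substitutions/site.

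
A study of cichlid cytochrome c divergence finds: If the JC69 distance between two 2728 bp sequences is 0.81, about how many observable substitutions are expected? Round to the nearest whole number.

Invert JC69: p = (3/4)(1 − e^(−4d/3)) = 0.75 × (1 − e^(-1.08)) = 0.75 × (1 − 0.339596) = 0.495303.
Expected differing sites = pL ≈ 0.495303 × 2728 = 1351.186584 ≈ 1351.

1351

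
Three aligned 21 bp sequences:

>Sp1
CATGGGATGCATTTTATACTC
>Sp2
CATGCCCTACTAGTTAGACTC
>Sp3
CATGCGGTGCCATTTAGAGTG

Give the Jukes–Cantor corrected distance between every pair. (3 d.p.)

Sp1–Sp2: 8/21 sites differ → p ≈ 0.380952, d = −0.75 ln(1 − 0.507936) = 0.531860 ≈ 0.532.
Sp1–Sp3: 7/21 sites differ → p ≈ 0.333333, d = −0.75 ln(1 − 0.444444) = 0.440839 ≈ 0.441.
Sp2–Sp3: 7/21 sites differ → p ≈ 0.333333, d = −0.75 ln(1 − 0.444444) = 0.440839 ≈ 0.441.

d(Sp1,Sp2) = 0.532, d(Sp1,Sp3) = 0.441, d(Sp2,Sp3) = 0.441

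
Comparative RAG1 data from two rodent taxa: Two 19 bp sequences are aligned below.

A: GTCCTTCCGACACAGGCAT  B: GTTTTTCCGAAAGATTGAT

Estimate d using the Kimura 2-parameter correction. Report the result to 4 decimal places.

0.5077

Of 19 sites, 2 differences are transitions and 5 are transversions, so P = 2/19 ≈ 0.105263 and Q = 5/19 ≈ 0.263158.
Under the Kimura two-parameter model, d = −½ ln(1 − 2P − Q) − ¼ ln(1 − 2Q).
1 − 2P − Q = 0.526316, giving −½ ln(0.526316) = 0.320927.
1 − 2Q = 0.473684, giving −¼ ln(0.473684) = 0.186804.
d = 0.320927 + 0.186804 = 0.507731.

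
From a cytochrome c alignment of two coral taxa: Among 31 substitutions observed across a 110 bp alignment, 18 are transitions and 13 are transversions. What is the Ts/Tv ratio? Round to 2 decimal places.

1.38

R = 18/13 = 1.384615… ≈ 1.38 (to 2 d.p.).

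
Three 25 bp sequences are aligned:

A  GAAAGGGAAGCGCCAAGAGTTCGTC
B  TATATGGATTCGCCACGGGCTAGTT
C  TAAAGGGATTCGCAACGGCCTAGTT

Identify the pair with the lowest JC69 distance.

B and C

A–B: 10/25 differ, p = 0.400, d = 0.572.
A–C: 10/25 differ, p = 0.400, d = 0.572.
B–C: 4/25 differ, p = 0.160, d = 0.180.
The smallest distance is between B and C.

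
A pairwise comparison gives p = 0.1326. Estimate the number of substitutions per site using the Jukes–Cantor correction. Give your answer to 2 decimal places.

d = −(3/4) ln(1 − 4p/3) = −0.75 ln(1 − 0.1768) = −0.75 ln(0.8232)
  = −0.75 × (-0.194556) = 0.145917 substitutions/site.

0.15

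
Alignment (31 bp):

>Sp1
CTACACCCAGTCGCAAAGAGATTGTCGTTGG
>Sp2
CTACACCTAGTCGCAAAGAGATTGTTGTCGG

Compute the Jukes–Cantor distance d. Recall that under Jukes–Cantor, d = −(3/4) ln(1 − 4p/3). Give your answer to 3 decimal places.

0.104

The sequences differ at 3 of 31 sites (8, 26, 29), so p = 3/31 ≈ 0.096774.
d = −(3/4) ln(1 − 4p/3) = −0.75 ln(1 − 0.129032) = −0.75 ln(0.870968)
  = −0.75 × (-0.138150) = 0.103613 substitutions/site.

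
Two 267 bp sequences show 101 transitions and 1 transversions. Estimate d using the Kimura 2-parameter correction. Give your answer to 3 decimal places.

0.716

P = 101/267 ≈ 0.378277 and Q = 1/267 ≈ 0.003745.
Under the Kimura two-parameter model, d = −½ ln(1 − 2P − Q) − ¼ ln(1 − 2Q).
1 − 2P − Q = 0.239701, giving −½ ln(0.239701) = 0.714181.
1 − 2Q = 0.99251, giving −¼ ln(0.99251) = 0.001880.
d = 0.714181 + 0.001880 = 0.716061.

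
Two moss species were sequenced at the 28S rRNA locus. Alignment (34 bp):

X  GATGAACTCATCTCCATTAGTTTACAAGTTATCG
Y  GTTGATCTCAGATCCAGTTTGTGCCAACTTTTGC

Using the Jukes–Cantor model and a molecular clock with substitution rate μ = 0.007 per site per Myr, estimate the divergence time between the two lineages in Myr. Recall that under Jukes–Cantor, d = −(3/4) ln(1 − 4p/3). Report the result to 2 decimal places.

42.66

The sequences differ at 14 of 34 sites, so p = 14/34 ≈ 0.411765.
d = −(3/4) ln(1 − 4p/3) = −0.75 ln(1 − 0.54902) = −0.75 ln(0.45098)
  = −0.75 × (-0.796332) = 0.597249 substitutions/site.
Under a molecular clock d = 2μt, so t = d/(2μ) = 0.597249 / (2 × 0.007) = 42.66 Myr.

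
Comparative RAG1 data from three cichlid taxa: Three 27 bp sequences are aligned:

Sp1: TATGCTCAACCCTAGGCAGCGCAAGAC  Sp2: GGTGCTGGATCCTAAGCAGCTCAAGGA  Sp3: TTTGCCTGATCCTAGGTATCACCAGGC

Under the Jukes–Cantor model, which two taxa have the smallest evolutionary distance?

Sp1 and Sp2

Sp1–Sp2: 9/27 differ, p = 0.333, d = 0.441.
Sp1–Sp3: 10/27 differ, p = 0.370, d = 0.511.
Sp2–Sp3: 10/27 differ, p = 0.370, d = 0.511.
The smallest distance is between Sp1 and Sp2.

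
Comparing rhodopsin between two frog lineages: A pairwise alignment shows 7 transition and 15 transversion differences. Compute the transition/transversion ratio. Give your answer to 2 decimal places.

0.47

R = 7/15 = 0.466666… ≈ 0.47 (to 2 d.p.).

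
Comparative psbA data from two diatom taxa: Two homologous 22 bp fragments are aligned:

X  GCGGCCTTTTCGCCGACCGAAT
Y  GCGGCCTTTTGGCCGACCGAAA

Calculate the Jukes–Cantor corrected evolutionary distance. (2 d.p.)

0.10

The sequences differ at 2 of 22 sites (11, 22), so p = 2/22 ≈ 0.090909.
d = −(3/4) ln(1 − 4p/3) = −0.75 ln(1 − 0.121212) = −0.75 ln(0.878788)
  = −0.75 × (-0.129212) = 0.096909 substitutions/site.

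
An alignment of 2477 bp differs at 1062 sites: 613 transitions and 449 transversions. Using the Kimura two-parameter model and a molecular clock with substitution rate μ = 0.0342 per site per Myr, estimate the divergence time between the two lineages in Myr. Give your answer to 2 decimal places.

P = 613/2477 ≈ 0.247477 and Q = 449/2477 ≈ 0.181268.
Under the Kimura two-parameter model, d = −½ ln(1 − 2P − Q) − ¼ ln(1 − 2Q).
1 − 2P − Q = 0.323778, giving −½ ln(0.323778) = 0.563849.
1 − 2Q = 0.637464, giving −¼ ln(0.637464) = 0.112564.
d = 0.563849 + 0.112564 = 0.676413.
Under a molecular clock d = 2μt, so t = d/(2μ) = 0.676413 / (2 × 0.0342) = 9.89 Myr.

9.89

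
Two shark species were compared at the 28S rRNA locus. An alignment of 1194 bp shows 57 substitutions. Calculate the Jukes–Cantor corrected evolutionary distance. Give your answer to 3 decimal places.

0.049

p = 57/1194 ≈ 0.047739.
d = −(3/4) ln(1 − 4p/3) = −0.75 ln(1 − 0.063652) = −0.75 ln(0.936348)
  = −0.75 × (-0.065768) = 0.049326 substitutions/site.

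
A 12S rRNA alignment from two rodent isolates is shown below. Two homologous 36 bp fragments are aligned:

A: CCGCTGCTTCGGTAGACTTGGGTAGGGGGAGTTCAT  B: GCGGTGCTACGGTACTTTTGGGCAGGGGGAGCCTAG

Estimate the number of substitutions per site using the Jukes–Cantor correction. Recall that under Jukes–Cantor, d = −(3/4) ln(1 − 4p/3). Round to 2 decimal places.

The sequences differ at 11 of 36 sites, so p = 11/36 ≈ 0.305556.
d = −(3/4) ln(1 − 4p/3) = −0.75 ln(1 − 0.407408) = −0.75 ln(0.592592)
  = −0.75 × (-0.523249) = 0.392437 substitutions/site.

0.39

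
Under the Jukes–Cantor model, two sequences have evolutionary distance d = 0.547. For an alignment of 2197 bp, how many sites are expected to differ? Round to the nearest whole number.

853

Invert JC69: p = (3/4)(1 − e^(−4d/3)) = 0.75 × (1 − e^(-0.729333)) = 0.75 × (1 − 0.482231) = 0.388327.
Expected differing sites = pL ≈ 0.388327 × 2197 = 853.154419 ≈ 853.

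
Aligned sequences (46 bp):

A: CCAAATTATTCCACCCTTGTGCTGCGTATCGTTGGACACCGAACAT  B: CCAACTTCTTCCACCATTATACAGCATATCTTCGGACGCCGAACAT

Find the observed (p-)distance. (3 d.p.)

0.217

The sequences differ at 10 of 46 positions (sites 5, 8, 16, 19, 21, 23, 26, 31, 33, 38).
p = 10/46 = 0.217391… ≈ 0.217 (to 3 d.p.).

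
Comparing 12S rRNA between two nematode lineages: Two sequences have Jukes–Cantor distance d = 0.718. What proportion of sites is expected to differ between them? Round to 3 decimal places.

p = (3/4)(1 − e^(−4d/3)) = 0.75 × (1 − e^(-0.957333)) = 0.75 × (1 − 0.383915) = 0.462064.

0.462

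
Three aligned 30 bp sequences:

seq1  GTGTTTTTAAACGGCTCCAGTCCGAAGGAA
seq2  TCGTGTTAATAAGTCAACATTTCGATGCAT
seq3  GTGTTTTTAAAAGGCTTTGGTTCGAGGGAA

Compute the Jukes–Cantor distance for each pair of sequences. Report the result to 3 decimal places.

seq1–seq2: 14/30 sites differ → p ≈ 0.466667, d = −0.75 ln(1 − 0.622223) = 0.730088 ≈ 0.730.
seq1–seq3: 6/30 sites differ → p = 0.2, d = −0.75 ln(1 − 0.266667) = 0.232617 ≈ 0.233.
seq2–seq3: 14/30 sites differ → p ≈ 0.466667, d = −0.75 ln(1 − 0.622223) = 0.730088 ≈ 0.730.

d(seq1,seq2) = 0.730, d(seq1,seq3) = 0.233, d(seq2,seq3) = 0.730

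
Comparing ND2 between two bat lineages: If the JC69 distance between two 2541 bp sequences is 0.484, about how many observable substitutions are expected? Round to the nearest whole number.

906

Invert JC69: p = (3/4)(1 − e^(−4d/3)) = 0.75 × (1 − e^(-0.645333)) = 0.75 × (1 − 0.524488) = 0.356634.
Expected differing sites = pL ≈ 0.356634 × 2541 = 906.206994 ≈ 906.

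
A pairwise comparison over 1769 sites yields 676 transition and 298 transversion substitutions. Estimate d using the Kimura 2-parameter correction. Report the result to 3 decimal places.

P = 676/1769 ≈ 0.382137 and Q = 298/1769 ≈ 0.168457.
Under the Kimura two-parameter model, d = −½ ln(1 − 2P − Q) − ¼ ln(1 − 2Q).
1 − 2P − Q = 0.067269, giving −½ ln(0.067269) = 1.349528.
1 − 2Q = 0.663086, giving −¼ ln(0.663086) = 0.102713.
d = 1.349528 + 0.102713 = 1.452241.

1.452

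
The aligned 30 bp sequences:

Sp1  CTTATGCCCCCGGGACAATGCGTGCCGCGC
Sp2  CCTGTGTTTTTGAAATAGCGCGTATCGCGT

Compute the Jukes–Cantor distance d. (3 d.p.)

0.824

The sequences differ at 15 of 30 sites, so p = 15/30 = 0.5.
d = −(3/4) ln(1 − 4p/3) = −0.75 ln(1 − 0.666667) = −0.75 ln(0.333333)
  = −0.75 × (-1.098613) = 0.823960 substitutions/site.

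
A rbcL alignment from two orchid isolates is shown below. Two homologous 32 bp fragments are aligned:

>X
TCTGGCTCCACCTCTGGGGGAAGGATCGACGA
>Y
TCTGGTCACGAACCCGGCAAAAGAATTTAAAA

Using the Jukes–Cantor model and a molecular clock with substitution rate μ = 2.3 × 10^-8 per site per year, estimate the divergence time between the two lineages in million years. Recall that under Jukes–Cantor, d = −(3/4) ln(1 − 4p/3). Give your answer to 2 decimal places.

The sequences differ at 16 of 32 sites, so p = 16/32 = 0.5.
d = −(3/4) ln(1 − 4p/3) = −0.75 ln(1 − 0.666667) = −0.75 ln(0.333333)
  = −0.75 × (-1.098613) = 0.823960 substitutions/site.
Under a molecular clock d = 2μt, so t = d/(2μ) = 0.823960 / (2 × 2.3 × 10^-8) = 17.91 million years.

17.91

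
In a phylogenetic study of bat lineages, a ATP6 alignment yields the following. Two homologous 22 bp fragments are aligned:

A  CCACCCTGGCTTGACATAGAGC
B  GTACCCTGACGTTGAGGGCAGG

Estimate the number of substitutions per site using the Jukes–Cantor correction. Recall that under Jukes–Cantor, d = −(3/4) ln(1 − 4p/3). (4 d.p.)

0.9745

The sequences differ at 12 of 22 sites, so p = 12/22 ≈ 0.545455.
d = −(3/4) ln(1 − 4p/3) = −0.75 ln(1 − 0.727273) = −0.75 ln(0.272727)
  = −0.75 × (-1.299284) = 0.974463 substitutions/site.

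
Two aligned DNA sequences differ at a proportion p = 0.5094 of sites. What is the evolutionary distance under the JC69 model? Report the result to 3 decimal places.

d = −(3/4) ln(1 − 4p/3) = −0.75 ln(1 − 0.6792) = −0.75 ln(0.3208)
  = −0.75 × (-1.136937) = 0.852703 substitutions/site.

0.853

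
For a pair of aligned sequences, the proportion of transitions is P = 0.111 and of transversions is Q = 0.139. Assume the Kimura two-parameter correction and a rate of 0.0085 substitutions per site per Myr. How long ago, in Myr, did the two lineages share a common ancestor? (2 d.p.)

Under the Kimura two-parameter model, d = −½ ln(1 − 2P − Q) − ¼ ln(1 − 2Q).
1 − 2P − Q = 0.639, giving −½ ln(0.639) = 0.223925.
1 − 2Q = 0.722, giving −¼ ln(0.722) = 0.081433.
d = 0.223925 + 0.081433 = 0.305358.
Under a molecular clock d = 2μt, so t = d/(2μ) = 0.305358 / (2 × 0.0085) = 17.96 Myr.

17.96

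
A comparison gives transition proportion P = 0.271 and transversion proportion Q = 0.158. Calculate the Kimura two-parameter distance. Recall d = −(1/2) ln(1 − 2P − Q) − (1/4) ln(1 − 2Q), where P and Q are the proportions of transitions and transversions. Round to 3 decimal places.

Under the Kimura two-parameter model, d = −½ ln(1 − 2P − Q) − ¼ ln(1 − 2Q).
1 − 2P − Q = 0.3, giving −½ ln(0.3) = 0.601986.
1 − 2Q = 0.684, giving −¼ ln(0.684) = 0.094949.
d = 0.601986 + 0.094949 = 0.696935.

0.697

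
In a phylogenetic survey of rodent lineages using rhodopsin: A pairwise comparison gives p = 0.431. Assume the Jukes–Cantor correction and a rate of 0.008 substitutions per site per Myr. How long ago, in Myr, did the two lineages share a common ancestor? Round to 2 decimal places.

d = −(3/4) ln(1 − 4p/3) = −0.75 ln(1 − 0.574667) = −0.75 ln(0.425333)
  = −0.75 × (-0.854883) = 0.641162 substitutions/site.
Under a molecular clock d = 2μt, so t = d/(2μ) = 0.641162 / (2 × 0.008) = 40.07 Myr.

40.07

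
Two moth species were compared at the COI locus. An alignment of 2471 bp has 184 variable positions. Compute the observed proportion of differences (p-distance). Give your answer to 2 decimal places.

p = 184/2471 = 0.074463… ≈ 0.07 (to 2 d.p.).

0.07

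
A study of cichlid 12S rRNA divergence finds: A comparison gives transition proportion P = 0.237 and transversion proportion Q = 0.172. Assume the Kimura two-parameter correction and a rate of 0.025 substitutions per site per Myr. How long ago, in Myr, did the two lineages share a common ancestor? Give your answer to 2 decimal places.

Under the Kimura two-parameter model, d = −½ ln(1 − 2P − Q) − ¼ ln(1 − 2Q).
1 − 2P − Q = 0.354, giving −½ ln(0.354) = 0.519229.
1 − 2Q = 0.656, giving −¼ ln(0.656) = 0.105399.
d = 0.519229 + 0.105399 = 0.624628.
Under a molecular clock d = 2μt, so t = d/(2μ) = 0.624628 / (2 × 0.025) = 12.49 Myr.

12.49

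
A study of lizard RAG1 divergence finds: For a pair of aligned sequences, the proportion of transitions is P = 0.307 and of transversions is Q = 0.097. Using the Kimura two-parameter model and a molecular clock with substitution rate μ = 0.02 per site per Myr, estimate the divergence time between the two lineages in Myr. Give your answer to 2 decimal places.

Under the Kimura two-parameter model, d = −½ ln(1 − 2P − Q) − ¼ ln(1 − 2Q).
1 − 2P − Q = 0.289, giving −½ ln(0.289) = 0.620664.
1 − 2Q = 0.806, giving −¼ ln(0.806) = 0.053918.
d = 0.620664 + 0.053918 = 0.674582.
Under a molecular clock d = 2μt, so t = d/(2μ) = 0.674582 / (2 × 0.02) = 16.86 Myr.

16.86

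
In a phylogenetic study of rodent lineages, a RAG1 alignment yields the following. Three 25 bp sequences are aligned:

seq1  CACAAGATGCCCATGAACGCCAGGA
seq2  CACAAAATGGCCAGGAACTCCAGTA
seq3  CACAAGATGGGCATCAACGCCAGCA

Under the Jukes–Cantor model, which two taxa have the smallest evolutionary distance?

seq1–seq2: 5/25 differ, p = 0.200, d = 0.233.
seq1–seq3: 4/25 differ, p = 0.160, d = 0.180.
seq2–seq3: 6/25 differ, p = 0.240, d = 0.289.
The smallest distance is between seq1 and seq3.

seq1 and seq3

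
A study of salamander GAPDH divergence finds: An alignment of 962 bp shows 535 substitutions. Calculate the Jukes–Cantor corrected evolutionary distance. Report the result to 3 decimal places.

p = 535/962 ≈ 0.556133.
d = −(3/4) ln(1 − 4p/3) = −0.75 ln(1 − 0.741511) = −0.75 ln(0.258489)
  = −0.75 × (-1.352902) = 1.014677 substitutions/site.

1.015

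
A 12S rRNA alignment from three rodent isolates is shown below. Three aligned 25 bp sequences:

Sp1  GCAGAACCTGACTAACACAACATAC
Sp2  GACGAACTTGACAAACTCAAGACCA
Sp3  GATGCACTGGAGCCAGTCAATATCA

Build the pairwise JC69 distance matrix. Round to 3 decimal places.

Sp1–Sp2: 9/25 sites differ → p = 0.36, d = −0.75 ln(1 − 0.48) = 0.490445 ≈ 0.490.
Sp1–Sp3: 13/25 sites differ → p = 0.52, d = −0.75 ln(1 − 0.693333) = 0.886495 ≈ 0.886.
Sp2–Sp3: 9/25 sites differ → p = 0.36, d = −0.75 ln(1 − 0.48) = 0.490445 ≈ 0.490.

d(Sp1,Sp2) = 0.490, d(Sp1,Sp3) = 0.886, d(Sp2,Sp3) = 0.490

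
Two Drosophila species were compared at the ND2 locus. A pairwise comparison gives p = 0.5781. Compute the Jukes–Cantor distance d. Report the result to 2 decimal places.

d = −(3/4) ln(1 − 4p/3) = −0.75 ln(1 − 0.7708) = −0.75 ln(0.2292)
  = −0.75 × (-1.473160) = 1.104870 substitutions/site.

1.10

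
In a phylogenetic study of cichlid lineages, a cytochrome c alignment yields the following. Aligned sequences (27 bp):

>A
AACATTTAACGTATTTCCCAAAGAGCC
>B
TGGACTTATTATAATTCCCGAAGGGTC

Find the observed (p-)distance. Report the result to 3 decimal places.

0.407

The sequences differ at 11 of 27 positions.
p = 11/27 = 0.407407… ≈ 0.407 (to 3 d.p.).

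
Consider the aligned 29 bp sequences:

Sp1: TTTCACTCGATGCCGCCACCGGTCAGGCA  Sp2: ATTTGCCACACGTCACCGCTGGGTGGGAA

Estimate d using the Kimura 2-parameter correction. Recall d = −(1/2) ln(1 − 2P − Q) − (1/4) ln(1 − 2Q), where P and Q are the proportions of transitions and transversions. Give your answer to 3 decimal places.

Of 29 sites, 10 differences are transitions and 5 are transversions, so P = 10/29 ≈ 0.344828 and Q = 5/29 ≈ 0.172414.
Under the Kimura two-parameter model, d = −½ ln(1 − 2P − Q) − ¼ ln(1 − 2Q).
1 − 2P − Q = 0.13793, giving −½ ln(0.13793) = 0.990504.
1 − 2Q = 0.655172, giving −¼ ln(0.655172) = 0.105714.
d = 0.990504 + 0.105714 = 1.096218.

1.096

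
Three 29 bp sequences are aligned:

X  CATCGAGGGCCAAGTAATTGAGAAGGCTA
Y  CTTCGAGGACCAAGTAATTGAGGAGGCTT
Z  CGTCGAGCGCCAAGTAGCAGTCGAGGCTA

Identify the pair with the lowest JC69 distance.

X and Y

X–Y: 4/29 differ, p = 0.138, d = 0.152.
X–Z: 8/29 differ, p = 0.276, d = 0.344.
Y–Z: 9/29 differ, p = 0.310, d = 0.401.
The smallest distance is between X and Y.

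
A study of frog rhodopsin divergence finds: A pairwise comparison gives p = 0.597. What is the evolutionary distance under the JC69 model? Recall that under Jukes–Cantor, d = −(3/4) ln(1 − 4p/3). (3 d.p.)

1.192

d = −(3/4) ln(1 − 4p/3) = −0.75 ln(1 − 0.796) = −0.75 ln(0.204)
  = −0.75 × (-1.589635) = 1.192226 substitutions/site.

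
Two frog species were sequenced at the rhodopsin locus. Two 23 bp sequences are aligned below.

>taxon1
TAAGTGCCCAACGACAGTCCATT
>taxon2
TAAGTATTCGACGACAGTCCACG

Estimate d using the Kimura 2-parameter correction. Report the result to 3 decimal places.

0.348

Of 23 sites, 5 differences are transitions and 1 are transversions, so P = 5/23 ≈ 0.217391 and Q = 1/23 ≈ 0.043478.
Under the Kimura two-parameter model, d = −½ ln(1 − 2P − Q) − ¼ ln(1 − 2Q).
1 − 2P − Q = 0.52174, giving −½ ln(0.52174) = 0.325293.
1 − 2Q = 0.913044, giving −¼ ln(0.913044) = 0.022743.
d = 0.325293 + 0.022743 = 0.348036.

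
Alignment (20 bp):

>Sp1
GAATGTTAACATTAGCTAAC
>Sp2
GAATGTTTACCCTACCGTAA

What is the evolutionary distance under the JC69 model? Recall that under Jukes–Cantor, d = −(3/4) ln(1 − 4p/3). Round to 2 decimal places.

The sequences differ at 7 of 20 sites (8, 11, 12, 15, 17, 18, 20), so p = 7/20 = 0.35.
d = −(3/4) ln(1 − 4p/3) = −0.75 ln(1 − 0.466667) = −0.75 ln(0.533333)
  = −0.75 × (-0.628609) = 0.471457 substitutions/site.

0.47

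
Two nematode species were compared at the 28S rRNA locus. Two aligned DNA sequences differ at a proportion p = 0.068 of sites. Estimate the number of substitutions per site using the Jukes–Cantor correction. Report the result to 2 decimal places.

d = −(3/4) ln(1 − 4p/3) = −0.75 ln(1 − 0.090667) = −0.75 ln(0.909333)
  = −0.75 × (-0.095044) = 0.071283 substitutions/site.

0.07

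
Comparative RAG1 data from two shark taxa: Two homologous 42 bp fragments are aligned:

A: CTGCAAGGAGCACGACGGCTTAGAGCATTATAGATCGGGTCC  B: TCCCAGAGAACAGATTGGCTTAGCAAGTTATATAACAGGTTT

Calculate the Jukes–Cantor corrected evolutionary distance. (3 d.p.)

0.693

The sequences differ at 19 of 42 sites, so p = 19/42 ≈ 0.452381.
d = −(3/4) ln(1 − 4p/3) = −0.75 ln(1 − 0.603175) = −0.75 ln(0.396825)
  = −0.75 × (-0.924260) = 0.693195 substitutions/site.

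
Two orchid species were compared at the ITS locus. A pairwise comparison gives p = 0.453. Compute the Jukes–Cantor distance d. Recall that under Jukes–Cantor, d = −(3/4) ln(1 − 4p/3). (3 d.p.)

d = −(3/4) ln(1 − 4p/3) = −0.75 ln(1 − 0.604) = −0.75 ln(0.396)
  = −0.75 × (-0.926341) = 0.694756 substitutions/site.

0.695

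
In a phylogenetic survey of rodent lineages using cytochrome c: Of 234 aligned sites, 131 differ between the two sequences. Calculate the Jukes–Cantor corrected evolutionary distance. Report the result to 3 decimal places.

p = 131/234 ≈ 0.559829.
d = −(3/4) ln(1 − 4p/3) = −0.75 ln(1 − 0.746439) = −0.75 ln(0.253561)
  = −0.75 × (-1.372151) = 1.029113 substitutions/site.

1.029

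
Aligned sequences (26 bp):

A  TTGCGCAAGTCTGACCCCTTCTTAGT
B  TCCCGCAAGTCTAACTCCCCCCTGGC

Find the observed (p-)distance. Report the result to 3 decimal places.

The sequences differ at 9 of 26 positions (sites 2, 3, 13, 16, 19, 20, 22, 24, 26).
p = 9/26 = 0.346153… ≈ 0.346 (to 3 d.p.).

0.346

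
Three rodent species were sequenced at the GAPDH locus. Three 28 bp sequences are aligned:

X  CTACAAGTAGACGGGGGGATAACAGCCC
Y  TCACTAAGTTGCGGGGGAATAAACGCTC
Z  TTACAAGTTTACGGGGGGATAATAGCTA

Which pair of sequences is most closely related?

X and Z

X–Y: 12/28 differ, p = 0.429, d = 0.635.
X–Z: 6/28 differ, p = 0.214, d = 0.252.
Y–Z: 9/28 differ, p = 0.321, d = 0.420.
The smallest distance is between X and Z.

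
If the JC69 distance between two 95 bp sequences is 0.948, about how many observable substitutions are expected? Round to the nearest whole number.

Invert JC69: p = (3/4)(1 − e^(−4d/3)) = 0.75 × (1 − e^(-1.264)) = 0.75 × (1 − 0.282522) = 0.538109.
Expected differing sites = pL ≈ 0.538109 × 95 = 51.120355 ≈ 51.

51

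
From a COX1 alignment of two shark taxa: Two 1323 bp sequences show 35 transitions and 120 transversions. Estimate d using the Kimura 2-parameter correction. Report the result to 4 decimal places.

P = 35/1323 ≈ 0.026455 and Q = 120/1323 ≈ 0.090703.
Under the Kimura two-parameter model, d = −½ ln(1 − 2P − Q) − ¼ ln(1 − 2Q).
1 − 2P − Q = 0.856387, giving −½ ln(0.856387) = 0.077516.
1 − 2Q = 0.818594, giving −¼ ln(0.818594) = 0.050042.
d = 0.077516 + 0.050042 = 0.127558.

0.1276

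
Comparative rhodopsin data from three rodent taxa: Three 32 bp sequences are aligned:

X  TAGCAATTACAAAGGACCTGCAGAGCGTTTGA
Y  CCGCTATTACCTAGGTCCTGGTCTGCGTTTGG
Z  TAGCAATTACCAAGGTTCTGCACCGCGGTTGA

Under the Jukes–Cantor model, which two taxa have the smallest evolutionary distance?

X–Y: 11/32 differ, p = 0.344, d = 0.460.
X–Z: 6/32 differ, p = 0.188, d = 0.216.
Y–Z: 10/32 differ, p = 0.313, d = 0.404.
The smallest distance is between X and Z.

X and Z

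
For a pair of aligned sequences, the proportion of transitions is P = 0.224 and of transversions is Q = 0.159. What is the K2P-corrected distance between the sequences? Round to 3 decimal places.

0.563

Under the Kimura two-parameter model, d = −½ ln(1 − 2P − Q) − ¼ ln(1 − 2Q).
1 − 2P − Q = 0.393, giving −½ ln(0.393) = 0.466973.
1 − 2Q = 0.682, giving −¼ ln(0.682) = 0.095681.
d = 0.466973 + 0.095681 = 0.562654.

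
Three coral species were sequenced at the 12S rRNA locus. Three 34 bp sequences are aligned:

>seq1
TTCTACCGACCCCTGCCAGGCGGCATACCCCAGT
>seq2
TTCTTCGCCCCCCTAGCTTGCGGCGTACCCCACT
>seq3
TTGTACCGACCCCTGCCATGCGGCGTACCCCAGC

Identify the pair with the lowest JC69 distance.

seq1–seq2: 10/34 differ, p = 0.294, d = 0.373.
seq1–seq3: 4/34 differ, p = 0.118, d = 0.128.
seq2–seq3: 10/34 differ, p = 0.294, d = 0.373.
The smallest distance is between seq1 and seq3.

seq1 and seq3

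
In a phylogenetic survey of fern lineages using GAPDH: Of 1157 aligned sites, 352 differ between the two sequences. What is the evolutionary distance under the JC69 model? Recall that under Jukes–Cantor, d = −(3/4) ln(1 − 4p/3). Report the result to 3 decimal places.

0.390

p = 352/1157 ≈ 0.304235.
d = −(3/4) ln(1 − 4p/3) = −0.75 ln(1 − 0.405647) = −0.75 ln(0.594353)
  = −0.75 × (-0.520282) = 0.390212 substitutions/site.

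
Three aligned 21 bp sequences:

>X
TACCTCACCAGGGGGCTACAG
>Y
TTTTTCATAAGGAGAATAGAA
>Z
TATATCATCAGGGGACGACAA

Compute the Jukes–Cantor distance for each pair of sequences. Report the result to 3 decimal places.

d(X,Y) = 0.756, d(X,Z) = 0.360, d(Y,Z) = 0.441

X–Y: 10/21 sites differ → p ≈ 0.47619, d = −0.75 ln(1 − 0.63492) = 0.755729 ≈ 0.756.
X–Z: 6/21 sites differ → p ≈ 0.285714, d = −0.75 ln(1 − 0.380952) = 0.359679 ≈ 0.360.
Y–Z: 7/21 sites differ → p ≈ 0.333333, d = −0.75 ln(1 − 0.444444) = 0.440839 ≈ 0.441.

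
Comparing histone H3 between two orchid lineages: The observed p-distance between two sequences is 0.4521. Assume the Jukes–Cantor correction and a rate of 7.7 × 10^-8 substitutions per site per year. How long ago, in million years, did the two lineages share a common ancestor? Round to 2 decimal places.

d = −(3/4) ln(1 − 4p/3) = −0.75 ln(1 − 0.6028) = −0.75 ln(0.3972)
  = −0.75 × (-0.923315) = 0.692486 substitutions/site.
Under a molecular clock d = 2μt, so t = d/(2μ) = 0.692486 / (2 × 7.7 × 10^-8) = 4.50 million years.

4.50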